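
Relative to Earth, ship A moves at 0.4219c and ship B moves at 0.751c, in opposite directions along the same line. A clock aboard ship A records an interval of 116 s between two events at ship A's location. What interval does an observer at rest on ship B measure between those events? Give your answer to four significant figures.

255.2 s

The velocity of ship A relative to ship B is (0.4219 + 0.751)c / (1 + 0.4219×0.751) = 0.89069c; relative speed 0.89069c.
At |u| = 0.89069c, γ = (1 − 0.793329)^(−1/2) = 2.1997.
Ship A's interval is proper; time dilation gives Δt_B = γΔτ = 2.1997 × 116 s = 255.2 s.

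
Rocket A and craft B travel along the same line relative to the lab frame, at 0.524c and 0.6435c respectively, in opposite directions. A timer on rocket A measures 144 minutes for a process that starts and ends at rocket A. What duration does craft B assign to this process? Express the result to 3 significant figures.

295 minutes

Speed of rocket A in craft B's frame: u = (v_A + v_B)/(1 + v_A v_B/c²) = (0.524 + 0.6435)/(1 + 0.524×0.6435) = 1.1675/1.337194 = 0.8731; |u| = 0.8731c.
γ for this relative speed: γ = 1/√(1 − 0.762304) = 2.0511.
Rocket A's interval is proper; time dilation gives Δt_B = γΔτ = 2.0511 × 144 minutes = 295 minutes.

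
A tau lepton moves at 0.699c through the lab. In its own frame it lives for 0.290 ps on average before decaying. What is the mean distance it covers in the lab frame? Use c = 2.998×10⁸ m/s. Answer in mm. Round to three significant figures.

Lorentz factor: γ = (1 − 0.488601)^(−1/2) = 1.3984.
Lab-frame lifetime: Δt = γτ = 1.3984 × 0.290 ps = 0.40554 ps.
Distance: d = vΔt = 0.699 × 2.998×10⁸ m/s × 4.0554×10^-13 s = 8.50×10^-5 m = 0.0850 mm.

0.0850 mm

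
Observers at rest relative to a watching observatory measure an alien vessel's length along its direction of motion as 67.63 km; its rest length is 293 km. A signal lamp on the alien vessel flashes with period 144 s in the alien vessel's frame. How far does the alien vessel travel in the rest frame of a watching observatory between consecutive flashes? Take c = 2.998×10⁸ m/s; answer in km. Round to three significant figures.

1.82×10^8 km

Length contraction gives γ = L₀/L = 293/67.63 = 4.3324.
β = √(1 − 1/γ²) = 0.973. Lab-frame period = γτ = 4.3324×144 s = 623.87 s. Distance = βc × γτ = 0.973 × 2.998×10⁸ m/s × 623.87 s = 1.8199×10^11 m = 1.82×10^8 km.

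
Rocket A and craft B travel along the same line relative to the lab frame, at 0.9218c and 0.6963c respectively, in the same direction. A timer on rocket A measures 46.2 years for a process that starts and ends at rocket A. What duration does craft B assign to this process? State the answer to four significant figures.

Speed of rocket A in craft B's frame: u = (v_A − v_B)/(1 − v_A v_B/c²) = (0.9218 − 0.6963)/(1 − 0.9218×0.6963) = 0.2255/0.35815066 = 0.62962; |u| = 0.62962c.
γ for this relative speed: γ = 1/√(1 − 0.396421) = 1.2872.
Rocket A's interval is proper; time dilation gives Δt_B = γΔτ = 1.2872 × 46.2 years = 59.47 years.

59.47 years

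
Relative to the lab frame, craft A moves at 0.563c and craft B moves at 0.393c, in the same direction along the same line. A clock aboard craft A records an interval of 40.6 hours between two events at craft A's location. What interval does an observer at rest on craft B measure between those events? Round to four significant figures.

Speed of craft A in craft B's frame: u = (v_A − v_B)/(1 − v_A v_B/c²) = (0.563 − 0.393)/(1 − 0.563×0.393) = 0.17/0.778741 = 0.2183; |u| = 0.2183c.
At |u| = 0.2183c, γ = (1 − 0.0476549)^(−1/2) = 1.0247.
The clock on craft A records proper time, so craft B measures Δt = γΔτ = 1.0247 × 40.6 = 41.60 hours.

41.60 hours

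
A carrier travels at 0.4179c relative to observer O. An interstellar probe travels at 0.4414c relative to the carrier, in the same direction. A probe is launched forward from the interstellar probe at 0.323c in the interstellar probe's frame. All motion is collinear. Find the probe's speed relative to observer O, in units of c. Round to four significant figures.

0.8494c

Apply u = (u'+v)/(1+u'v) twice. Probe in the carrier frame: (0.323+0.4414)/(1+0.323·0.4414) = 0.7644/1.1425722 = 0.66902c.
That velocity, transformed to the rest frame of observer O: (0.66902+0.4179)/(1+0.66902·0.4179) = 1.08692/1.279583458 = 0.84943c.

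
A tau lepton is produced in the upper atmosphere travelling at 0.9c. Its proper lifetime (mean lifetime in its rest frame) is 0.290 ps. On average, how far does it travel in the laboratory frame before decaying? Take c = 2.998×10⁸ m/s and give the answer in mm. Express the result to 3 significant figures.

With β = 0.9, γ = 1/√(1 − 0.9²) = 1/√0.19 = 2.2942.
Lab-frame lifetime: Δt = γτ = 2.2942 × 0.290 ps = 0.66532 ps.
Distance: d = vΔt = 0.9 × 2.998×10⁸ m/s × 6.6532×10^-13 s = 1.80×10^-4 m = 0.180 mm.

0.180 mm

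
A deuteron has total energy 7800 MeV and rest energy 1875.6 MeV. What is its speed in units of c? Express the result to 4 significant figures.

Total energy E = γmc² gives γ = 7800/1875.6 = 4.1587.
Hence β = √(1 − 1/γ²) = √(1 − 0.0578209) = √0.9421791 = 0.9707.

0.9707c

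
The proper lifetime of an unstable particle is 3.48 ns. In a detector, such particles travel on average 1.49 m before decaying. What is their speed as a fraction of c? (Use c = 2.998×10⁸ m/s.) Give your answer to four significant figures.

0.8192c

d = βγcτ ⇒ βγ = d/(cτ) = 1.490 m / (1.043304 m) = 1.4282.
β = (βγ)/√(1+(βγ)²) = 1.4282/√3.03976 = 0.8192.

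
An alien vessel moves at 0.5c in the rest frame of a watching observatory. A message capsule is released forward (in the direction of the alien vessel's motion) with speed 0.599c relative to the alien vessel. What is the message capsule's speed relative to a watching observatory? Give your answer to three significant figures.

In units of c, u = (u' + v)/(1 + u'v) with u' = 0.599 and v = 0.5.
Numerator: 0.599 + 0.5 = 1.099. Denominator: 1 + (0.599)(0.5) = 1.2995.
u = 1.099/1.2995 = 0.84571, so the speed is 0.846c.

0.846c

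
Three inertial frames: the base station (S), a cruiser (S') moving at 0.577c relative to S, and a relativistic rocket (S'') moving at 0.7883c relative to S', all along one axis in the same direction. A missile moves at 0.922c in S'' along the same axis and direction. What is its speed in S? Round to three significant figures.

0.997c

Apply u = (u'+v)/(1+u'v) twice. Missile in the cruiser frame: (0.922+0.7883)/(1+0.922·0.7883) = 1.7103/1.7268126 = 0.99044c.
That velocity, transformed to the rest frame of the base station: (0.99044+0.577)/(1+0.99044·0.577) = 1.56744/1.57148388 = 0.99743c.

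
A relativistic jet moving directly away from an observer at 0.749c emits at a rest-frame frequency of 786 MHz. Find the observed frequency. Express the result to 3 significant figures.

Relativistic Doppler (source moving away): f_obs = f_src · √((1−β)/(1+β)).
With β = 0.749: factor = √(0.251/1.749) = 0.37883.
f_obs = 786 × 0.37883 = 298 MHz.

298 MHz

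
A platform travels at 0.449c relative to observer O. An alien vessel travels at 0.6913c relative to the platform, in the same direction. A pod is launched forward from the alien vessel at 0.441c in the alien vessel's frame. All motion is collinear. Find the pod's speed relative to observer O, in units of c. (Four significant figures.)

0.9476c

Compose velocities in two stages. Stage 1 (into S'): u₁ = (0.441+0.6913)/(1+0.441×0.6913) = 0.86775.
Stage 2 (into S): u = (0.86775+0.449)/(1+0.86775×0.449) = 0.94756, so the speed is 0.9476c.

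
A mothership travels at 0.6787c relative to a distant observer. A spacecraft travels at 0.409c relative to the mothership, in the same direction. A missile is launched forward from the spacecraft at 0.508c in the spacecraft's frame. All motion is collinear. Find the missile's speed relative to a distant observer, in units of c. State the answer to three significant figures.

First combine the missile and spacecraft (S''→S'): u₁ = (0.508 + 0.409)/(1 + 0.508×0.409) = 0.917/1.207772 = 0.75925.
Then combine with the mothership (S'→S): u = (0.75925 + 0.6787)/(1 + 0.75925×0.6787) = 1.43795/1.515302975 = 0.94895.

0.949c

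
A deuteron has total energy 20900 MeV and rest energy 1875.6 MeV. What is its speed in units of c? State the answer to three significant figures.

Total energy E = γmc² gives γ = 20900/1875.6 = 11.143.
Hence β = √(1 − 1/γ²) = √(1 − 0.00805371) = √0.99194629 = 0.996.

0.996c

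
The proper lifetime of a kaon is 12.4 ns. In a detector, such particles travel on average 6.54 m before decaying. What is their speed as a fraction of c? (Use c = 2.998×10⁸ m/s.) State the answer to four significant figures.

0.8694c

Let x = d/(cτ) = 6.540 m / (2.998×10⁸ m/s × 1.240×10^-8 s) = 1.7592. Since d = βγcτ, x = βγ = β/√(1−β²).
Solving: β² = x²/(1+x²) = 3.09478/4.09478 = 0.755787, so β = 0.8694.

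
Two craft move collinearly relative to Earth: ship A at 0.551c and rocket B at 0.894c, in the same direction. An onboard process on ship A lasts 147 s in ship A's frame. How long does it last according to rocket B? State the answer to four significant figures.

199.5 s

Speed of ship A in rocket B's frame: u = (v_A − v_B)/(1 − v_A v_B/c²) = (0.551 − 0.894)/(1 − 0.551×0.894) = −0.343/0.507406 = −0.67599; |u| = 0.67599c.
At |u| = 0.67599c, γ = (1 − 0.456962)^(−1/2) = 1.357.
Ship A's interval is proper; time dilation gives Δt_B = γΔτ = 1.357 × 147 s = 199.5 s.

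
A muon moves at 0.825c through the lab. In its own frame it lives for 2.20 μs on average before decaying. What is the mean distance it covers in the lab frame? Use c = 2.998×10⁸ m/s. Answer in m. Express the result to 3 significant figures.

963 m

Lorentz factor: γ = (1 − 0.680625)^(−1/2) = 1.7695.
Lab-frame lifetime: Δt = γτ = 1.7695 × 2.20 μs = 3.8929 μs.
Distance: d = vΔt = 0.825 × 2.998×10⁸ m/s × 3.8929×10^-6 s = 963 m.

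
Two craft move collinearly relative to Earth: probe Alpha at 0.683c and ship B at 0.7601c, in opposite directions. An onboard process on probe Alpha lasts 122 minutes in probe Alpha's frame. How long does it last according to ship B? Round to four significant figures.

390.5 minutes

Speed of probe Alpha in ship B's frame: u = (v_A + v_B)/(1 + v_A v_B/c²) = (0.683 + 0.7601)/(1 + 0.683×0.7601) = 1.4431/1.5191483 = 0.94994; |u| = 0.94994c.
At |u| = 0.94994c, γ = (1 − 0.902386)^(−1/2) = 3.2007.
Probe Alpha's interval is proper; time dilation gives Δt_B = γΔτ = 3.2007 × 122 minutes = 390.5 minutes.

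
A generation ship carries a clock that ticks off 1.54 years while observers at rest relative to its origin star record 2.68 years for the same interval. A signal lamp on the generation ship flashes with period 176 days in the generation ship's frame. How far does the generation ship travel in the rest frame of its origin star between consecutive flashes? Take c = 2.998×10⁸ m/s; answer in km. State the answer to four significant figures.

γ = Δt/Δτ = 2.68/1.54 = 1.74026.
β = √(1 − 1/γ²) = 0.81842. Lab-frame period = γτ = 1.74026×176 days = 306.29 days. Distance = βc × γτ = 0.81842 × 2.998×10⁸ m/s × 26463456 s = 6.4931×10^15 m = 6.493×10^12 km.

6.493×10^12 km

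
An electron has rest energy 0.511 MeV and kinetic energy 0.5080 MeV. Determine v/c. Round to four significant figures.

0.8652

γ = 1 + K/(mc²) = 1 + 0.5080/0.511 = 1.9941.
β = √(1 − 1/γ²) = √(1 − 0.251482) = √0.748518 = 0.8652.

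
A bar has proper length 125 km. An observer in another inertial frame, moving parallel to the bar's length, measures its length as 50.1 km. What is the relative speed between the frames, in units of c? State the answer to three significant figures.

0.916c

Length contraction gives γ = L₀/L = 125/50.1 = 2.495.
β = √(1 − 1/γ²) = √0.839358 = 0.916.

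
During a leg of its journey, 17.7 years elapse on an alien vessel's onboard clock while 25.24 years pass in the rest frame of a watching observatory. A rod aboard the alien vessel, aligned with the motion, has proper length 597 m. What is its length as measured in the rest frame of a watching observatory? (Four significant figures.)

From Δt = γΔτ: γ = 25.24/17.7 = 1.42599.
L = L₀/γ = 597/1.42599 = 418.7 m.

418.7 m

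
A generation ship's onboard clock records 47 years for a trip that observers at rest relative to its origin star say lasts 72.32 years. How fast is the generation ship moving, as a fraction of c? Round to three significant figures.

γ = Δt/Δτ = 72.32/47 = 1.5387.
β = √(1 − 1/γ²) = √(1 − 0.422369) = √0.577631 = 0.760.

0.760c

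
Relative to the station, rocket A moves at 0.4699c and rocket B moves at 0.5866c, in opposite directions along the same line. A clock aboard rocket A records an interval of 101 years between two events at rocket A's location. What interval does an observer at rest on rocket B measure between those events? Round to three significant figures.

The velocity of rocket A relative to rocket B is (0.4699 + 0.5866)c / (1 + 0.4699×0.5866) = 0.82821c; relative speed 0.82821c.
γ for this relative speed: γ = 1/√(1 − 0.685932) = 1.7844.
The clock on rocket A records proper time, so rocket B measures Δt = γΔτ = 1.7844 × 101 = 180 years.

180 years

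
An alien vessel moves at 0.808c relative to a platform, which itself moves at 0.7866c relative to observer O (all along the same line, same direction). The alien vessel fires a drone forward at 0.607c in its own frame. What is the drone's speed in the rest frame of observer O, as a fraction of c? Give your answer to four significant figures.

0.9938c

Apply u = (u'+v)/(1+u'v) twice. Drone in the platform frame: (0.607+0.808)/(1+0.607·0.808) = 1.415/1.490456 = 0.94937c.
That velocity, transformed to the rest frame of observer O: (0.94937+0.7866)/(1+0.94937·0.7866) = 1.73597/1.746774442 = 0.99381c.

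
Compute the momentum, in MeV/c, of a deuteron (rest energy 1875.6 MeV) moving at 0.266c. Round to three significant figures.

518 MeV/c

With β = 0.266, γ = 1/√(1 − 0.266²) = 1/√0.929244 = 1.0374.
Momentum: p = γβ·mc = 1.0374 × 0.266 × 1875.6 MeV/c = 518 MeV/c.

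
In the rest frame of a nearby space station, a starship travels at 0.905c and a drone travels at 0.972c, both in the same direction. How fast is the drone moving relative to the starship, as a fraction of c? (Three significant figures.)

Transform to the starship's frame: u' = (u − v)/(1 − uv/c²).
u' = (0.972 − 0.905)/(1 − 0.972×0.905) = 0.067/0.12034 = 0.55676.
Speed in the starship's frame: 0.557c (in the same direction).

0.557c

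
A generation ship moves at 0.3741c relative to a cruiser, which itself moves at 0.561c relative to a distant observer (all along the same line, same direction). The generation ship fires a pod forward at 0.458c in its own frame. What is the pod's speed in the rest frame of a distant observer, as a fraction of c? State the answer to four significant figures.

0.9091c

Apply u = (u'+v)/(1+u'v) twice. Pod in the cruiser frame: (0.458+0.3741)/(1+0.458·0.3741) = 0.8321/1.1713378 = 0.71038c.
That velocity, transformed to the rest frame of a distant observer: (0.71038+0.561)/(1+0.71038·0.561) = 1.27138/1.39852318 = 0.90909c.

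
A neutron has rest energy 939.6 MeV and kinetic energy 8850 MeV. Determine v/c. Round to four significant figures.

0.9954

K = (γ−1)mc², so γ = 1 + 8850/939.6 = 10.419.
Then v/c = √(1 − γ⁻²) = √(1 − 0.00921187) = √0.99078813 = 0.9954.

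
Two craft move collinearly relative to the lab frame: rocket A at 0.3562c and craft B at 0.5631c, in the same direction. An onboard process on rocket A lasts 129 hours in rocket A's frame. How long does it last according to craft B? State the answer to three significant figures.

134 hours

Transform rocket A's velocity into craft B's frame: (0.3562 − 0.5631)/(1 − 0.3562·0.5631) = −0.2069/0.79942378, so the relative speed is 0.25881c.
γ for this relative speed: γ = 1/√(1 − 0.0669826) = 1.0353.
Rocket A's interval is proper; time dilation gives Δt_B = γΔτ = 1.0353 × 129 hours = 134 hours.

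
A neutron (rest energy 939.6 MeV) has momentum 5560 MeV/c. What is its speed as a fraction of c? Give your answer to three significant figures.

0.986c

βγ = pc/(mc²) = 5560/939.6 = 5.9174.
Since γ² = 1 + (βγ)² = 36.0156, γ = √36.0156 = 6.0013, and β = (βγ)/γ = 5.9174/6.0013 = 0.986.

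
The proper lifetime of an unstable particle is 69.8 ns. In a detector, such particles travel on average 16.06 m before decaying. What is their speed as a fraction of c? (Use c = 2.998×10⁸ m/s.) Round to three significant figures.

0.609c

d = βγcτ ⇒ βγ = d/(cτ) = 16.06 m / (20.92604 m) = 0.76746.
β = (βγ)/√(1+(βγ)²) = 0.76746/√1.588995 = 0.609.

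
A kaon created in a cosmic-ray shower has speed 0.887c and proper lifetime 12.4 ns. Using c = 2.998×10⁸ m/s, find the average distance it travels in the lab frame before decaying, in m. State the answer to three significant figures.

γ = 1/√(1 − β²) = 1/√(1 − 0.786769) = 1/√0.213231 = 1/0.461769 = 2.1656.
Lab-frame lifetime: Δt = γτ = 2.1656 × 12.4 ns = 26.853 ns.
Distance: d = vΔt = 0.887 × 2.998×10⁸ m/s × 2.6853×10^-8 s = 7.14 m.

7.14 m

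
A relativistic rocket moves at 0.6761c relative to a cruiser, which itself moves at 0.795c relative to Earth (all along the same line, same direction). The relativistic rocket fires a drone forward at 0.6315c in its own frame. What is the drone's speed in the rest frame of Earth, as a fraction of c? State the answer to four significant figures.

Apply u = (u'+v)/(1+u'v) twice. Drone in the cruiser frame: (0.6315+0.6761)/(1+0.6315·0.6761) = 1.3076/1.42695715 = 0.91636c.
That velocity, transformed to the rest frame of Earth: (0.91636+0.795)/(1+0.91636·0.795) = 1.71136/1.7285062 = 0.99008c.

0.9901c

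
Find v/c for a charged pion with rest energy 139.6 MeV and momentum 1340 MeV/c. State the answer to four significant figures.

βγ = pc/(mc²) = 1340/139.6 = 9.5989.
Since γ² = 1 + (βγ)² = 93.1389, γ = √93.1389 = 9.65085, and β = (βγ)/γ = 9.5989/9.65085 = 0.9946.

0.9946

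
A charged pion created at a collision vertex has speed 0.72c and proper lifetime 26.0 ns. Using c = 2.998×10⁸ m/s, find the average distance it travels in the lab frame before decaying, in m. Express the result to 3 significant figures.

8.09 m

With β = 0.72, γ = 1/√(1 − 0.72²) = 1/√0.4816 = 1.441.
Lab-frame lifetime: Δt = γτ = 1.441 × 26.0 ns = 37.466 ns.
Distance: d = vΔt = 0.72 × 2.998×10⁸ m/s × 3.7466×10^-8 s = 8.09 m.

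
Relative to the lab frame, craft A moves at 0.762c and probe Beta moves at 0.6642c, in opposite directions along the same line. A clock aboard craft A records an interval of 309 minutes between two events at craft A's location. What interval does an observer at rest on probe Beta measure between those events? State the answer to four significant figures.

961.4 minutes

The velocity of craft A relative to probe Beta is (0.762 + 0.6642)c / (1 + 0.762×0.6642) = 0.94694c; relative speed 0.94694c.
γ for this relative speed: γ = 1/√(1 − 0.896695) = 3.1113.
Craft A's interval is proper; time dilation gives Δt_B = γΔτ = 3.1113 × 309 minutes = 961.4 minutes.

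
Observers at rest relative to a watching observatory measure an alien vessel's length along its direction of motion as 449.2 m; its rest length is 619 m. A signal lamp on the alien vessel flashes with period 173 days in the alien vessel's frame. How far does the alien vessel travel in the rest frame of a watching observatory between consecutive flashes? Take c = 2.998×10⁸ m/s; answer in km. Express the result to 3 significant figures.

4.25×10^12 km

From L = L₀/γ: γ = 619/449.2 = 1.37801.
β = √(1 − 1/γ²) = 0.68803. Lab-frame period = γτ = 1.37801×173 days = 238.4 days. Distance = βc × γτ = 0.68803 × 2.998×10⁸ m/s × 20597760 s = 4.2487×10^15 m = 4.25×10^12 km.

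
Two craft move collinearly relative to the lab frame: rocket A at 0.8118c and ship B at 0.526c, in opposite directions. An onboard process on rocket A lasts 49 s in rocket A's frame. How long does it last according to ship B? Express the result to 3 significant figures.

The velocity of rocket A relative to ship B is (0.8118 + 0.526)c / (1 + 0.8118×0.526) = 0.93749c; relative speed 0.93749c.
γ for this relative speed: γ = 1/√(1 − 0.878888) = 2.8735.
Rocket A's interval is proper; time dilation gives Δt_B = γΔτ = 2.8735 × 49 s = 141 s.

141 s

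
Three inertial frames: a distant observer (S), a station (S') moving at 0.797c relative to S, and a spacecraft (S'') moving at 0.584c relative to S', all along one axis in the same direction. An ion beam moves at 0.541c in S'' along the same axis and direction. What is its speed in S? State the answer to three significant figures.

0.982c

Compose velocities in two stages. Stage 1 (into S'): u₁ = (0.541+0.584)/(1+0.541×0.584) = 0.8549.
Stage 2 (into S): u = (0.8549+0.797)/(1+0.8549×0.797) = 0.98248, so the speed is 0.982c.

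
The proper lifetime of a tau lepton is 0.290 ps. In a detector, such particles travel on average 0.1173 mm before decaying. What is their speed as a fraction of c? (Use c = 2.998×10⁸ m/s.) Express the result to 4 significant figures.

0.8034c

Lab distance = (lab lifetime)·v = γτ·βc, so βγ = d/(cτ) = 1.173×10^-4/(2.998×10⁸ × 2.900×10^-13) = 1.3492.
With βγ = 1.3492: γ² = 1 + (βγ)² = 2.82034, and β = (βγ)/γ = 1.3492/1.67939 = 0.8034.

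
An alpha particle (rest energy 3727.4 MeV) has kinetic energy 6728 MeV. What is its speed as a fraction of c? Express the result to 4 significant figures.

K = (γ−1)mc², so γ = 1 + 6728/3727.4 = 2.805.
Then v/c = √(1 − γ⁻²) = √(1 − 0.127097) = √0.872903 = 0.9343.

0.9343c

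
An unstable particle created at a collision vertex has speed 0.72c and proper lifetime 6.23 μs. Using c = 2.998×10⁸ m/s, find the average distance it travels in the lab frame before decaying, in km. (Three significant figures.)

γ = 1/√(1 − β²) = 1/√(1 − 0.5184) = 1/√0.4816 = 1/0.693974 = 1.441.
Lab-frame lifetime: Δt = γτ = 1.441 × 6.23 μs = 8.9774 μs.
Distance: d = vΔt = 0.72 × 2.998×10⁸ m/s × 8.9774×10^-6 s = 1940 m = 1.94 km.

1.94 km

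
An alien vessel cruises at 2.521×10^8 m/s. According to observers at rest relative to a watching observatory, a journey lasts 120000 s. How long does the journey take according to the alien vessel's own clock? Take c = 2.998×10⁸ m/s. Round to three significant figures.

β = v/c = (2.521×10^8 m/s)/(2.998×10⁸ m/s) = 0.840894.
γ = 1/√(1 − β²) = 1/√(1 − 0.7071027) = 1/√0.2928973 = 1/0.5412 = 1.8477.
The alien vessel's clock runs slow as seen from a watching observatory, so Δτ = Δt/γ = 120000/1.8477 = 64900 s.

64900 s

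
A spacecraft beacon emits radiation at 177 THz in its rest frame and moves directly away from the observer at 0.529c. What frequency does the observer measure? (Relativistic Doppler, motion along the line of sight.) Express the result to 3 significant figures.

Relativistic Doppler (source moving away): f_obs = f_src · √((1−β)/(1+β)).
With β = 0.529: factor = √(0.471/1.529) = 0.55502.
f_obs = 177 × 0.55502 = 98.2 THz.

98.2 THz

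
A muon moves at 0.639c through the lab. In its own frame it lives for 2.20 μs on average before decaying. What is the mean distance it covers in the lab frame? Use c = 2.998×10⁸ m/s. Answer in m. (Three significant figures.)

548 m

With β = 0.639, γ = 1/√(1 − 0.639²) = 1/√0.591679 = 1.3.
Lab-frame lifetime: Δt = γτ = 1.3 × 2.20 μs = 2.86 μs.
Distance: d = vΔt = 0.639 × 2.998×10⁸ m/s × 2.8600×10^-6 s = 548 m.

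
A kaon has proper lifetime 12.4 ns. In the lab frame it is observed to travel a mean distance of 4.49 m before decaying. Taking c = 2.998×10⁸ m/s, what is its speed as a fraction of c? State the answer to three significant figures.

0.770c

Let x = d/(cτ) = 4.490 m / (2.998×10⁸ m/s × 1.240×10^-8 s) = 1.2078. Since d = βγcτ, x = βγ = β/√(1−β²).
Solving: β² = x²/(1+x²) = 1.45878/2.45878 = 0.593294, so β = 0.770.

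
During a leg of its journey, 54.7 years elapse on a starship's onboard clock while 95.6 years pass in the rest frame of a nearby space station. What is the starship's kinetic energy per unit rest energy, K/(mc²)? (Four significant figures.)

0.7477

From Δt = γΔτ: γ = 95.6/54.7 = 1.74771.
Since K = (γ−1)mc², K/(mc²) = 1.74771 − 1 = 0.7477.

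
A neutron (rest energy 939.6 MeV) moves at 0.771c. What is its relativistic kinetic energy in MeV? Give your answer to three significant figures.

γ = 1/√(1 − β²) = 1/√(1 − 0.594441) = 1/√0.405559 = 1/0.636835 = 1.57027.
Kinetic energy: K = (γ − 1)mc² = (1.57027 − 1) × 939.6 MeV = 0.57027 × 939.6 = 536 MeV.

536 MeV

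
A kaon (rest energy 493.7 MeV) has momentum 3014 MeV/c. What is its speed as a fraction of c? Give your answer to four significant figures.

pc/(mc²) = 3014/493.7 = 6.1049 = βγ = β/√(1−β²).
So β² = x²/(1 + x²) with x = 6.1049: x² = 37.2698, β² = 37.2698/38.2698 = 0.97387, β = 0.9868.

0.9868c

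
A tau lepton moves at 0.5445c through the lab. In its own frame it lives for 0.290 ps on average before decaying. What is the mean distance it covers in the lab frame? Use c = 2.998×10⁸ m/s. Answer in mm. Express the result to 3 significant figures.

With β = 0.5445, γ = 1/√(1 − 0.5445²) = 1/√0.70351975 = 1.1922.
Lab-frame lifetime: Δt = γτ = 1.1922 × 0.290 ps = 0.34574 ps.
Distance: d = vΔt = 0.5445 × 2.998×10⁸ m/s × 3.4574×10^-13 s = 5.64×10^-5 m = 0.0564 mm.

0.0564 mm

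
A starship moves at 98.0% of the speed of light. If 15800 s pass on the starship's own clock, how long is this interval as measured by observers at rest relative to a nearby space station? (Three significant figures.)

79400 s

With β = 0.98, γ = 1/√(1 − 0.98²) = 1/√0.0396 = 5.0252.
The onboard clock measures proper time, so the interval in the rest frame of a nearby space station is dilated: Δt = γ·Δτ = 5.0252 × 15800 s = 79400 s.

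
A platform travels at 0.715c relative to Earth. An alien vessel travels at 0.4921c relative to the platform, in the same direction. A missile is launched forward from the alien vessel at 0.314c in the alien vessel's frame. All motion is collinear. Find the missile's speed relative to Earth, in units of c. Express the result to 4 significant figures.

0.9426c

First combine the missile and alien vessel (S''→S'): u₁ = (0.314 + 0.4921)/(1 + 0.314×0.4921) = 0.8061/1.1545194 = 0.69821.
Then combine with the platform (S'→S): u = (0.69821 + 0.715)/(1 + 0.69821×0.715) = 1.41321/1.49922015 = 0.94263.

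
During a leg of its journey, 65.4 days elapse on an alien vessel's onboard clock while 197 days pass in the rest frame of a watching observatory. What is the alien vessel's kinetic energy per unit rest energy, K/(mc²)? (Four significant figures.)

The time-dilation ratio gives γ = 197/65.4 = 3.01223.
K/(mc²) = γ − 1 = 3.01223 − 1 = 2.012.

2.012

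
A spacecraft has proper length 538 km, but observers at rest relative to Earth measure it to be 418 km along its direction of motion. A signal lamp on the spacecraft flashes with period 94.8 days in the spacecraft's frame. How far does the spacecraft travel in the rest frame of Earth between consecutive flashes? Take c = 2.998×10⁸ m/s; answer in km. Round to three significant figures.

γ = L₀/L = 538/418 = 1.28708.
β = √(1 − 1/γ²) = 0.62956. Lab-frame period = γτ = 1.28708×94.8 days = 122.02 days. Distance = βc × γτ = 0.62956 × 2.998×10⁸ m/s × 10542528 s = 1.9898×10^15 m = 1.99×10^12 km.

1.99×10^12 km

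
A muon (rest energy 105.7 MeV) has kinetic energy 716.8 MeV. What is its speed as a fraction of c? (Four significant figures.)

γ = 1 + K/(mc²) = 1 + 716.8/105.7 = 7.7815.
β = √(1 − 1/γ²) = √(1 − 0.0165148) = √0.9834852 = 0.9917.

0.9917c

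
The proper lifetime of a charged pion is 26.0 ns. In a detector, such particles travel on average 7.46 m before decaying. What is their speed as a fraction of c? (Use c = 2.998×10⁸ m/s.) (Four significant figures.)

0.6914c

Lab distance = (lab lifetime)·v = γτ·βc, so βγ = d/(cτ) = 7.460/(2.998×10⁸ × 2.600×10^-8) = 0.95705.
With βγ = 0.95705: γ² = 1 + (βγ)² = 1.915945, and β = (βγ)/γ = 0.95705/1.38418 = 0.6914.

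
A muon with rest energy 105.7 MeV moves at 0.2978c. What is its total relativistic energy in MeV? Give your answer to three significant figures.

111 MeV

β² = 0.08868484, so γ = 1/√0.91131516 = 1.0475.
Total energy: E = γmc² = 1.0475 × 105.7 MeV = 111 MeV.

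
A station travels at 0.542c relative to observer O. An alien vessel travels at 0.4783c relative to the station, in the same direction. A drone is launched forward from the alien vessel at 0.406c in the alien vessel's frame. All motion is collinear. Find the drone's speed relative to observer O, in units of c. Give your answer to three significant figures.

First combine the drone and alien vessel (S''→S'): u₁ = (0.406 + 0.4783)/(1 + 0.406×0.4783) = 0.8843/1.1941898 = 0.7405.
Then combine with the station (S'→S): u = (0.7405 + 0.542)/(1 + 0.7405×0.542) = 1.2825/1.401351 = 0.91519.

0.915c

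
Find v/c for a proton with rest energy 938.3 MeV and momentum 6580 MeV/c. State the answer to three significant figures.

0.990

pc/(mc²) = 6580/938.3 = 7.0127 = βγ = β/√(1−β²).
So β² = x²/(1 + x²) with x = 7.0127: x² = 49.178, β² = 49.178/50.178 = 0.980071, β = 0.990.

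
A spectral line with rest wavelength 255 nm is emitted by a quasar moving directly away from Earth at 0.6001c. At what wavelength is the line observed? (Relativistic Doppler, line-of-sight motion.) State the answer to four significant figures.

Relativistic Doppler for wavelength: λ_obs = λ_src · √((1+β)/(1−β)).
With β = 0.6001: factor = √(1.6001/0.3999) = 2.0003.
λ_obs = 255 × 2.0003 = 510.1 nm.

510.1 nm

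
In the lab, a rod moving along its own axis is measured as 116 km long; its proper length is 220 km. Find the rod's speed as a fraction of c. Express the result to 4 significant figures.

Length contraction gives γ = L₀/L = 220/116 = 1.8966.
β = √(1 − 1/γ²) = √0.721998 = 0.8497.

0.8497c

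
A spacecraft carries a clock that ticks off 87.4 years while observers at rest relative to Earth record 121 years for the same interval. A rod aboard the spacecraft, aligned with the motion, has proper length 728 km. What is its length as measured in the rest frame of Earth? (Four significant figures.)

γ = Δt/Δτ = 121/87.4 = 1.38444.
The rod contracts by the same γ: 728 km / 1.38444 = 525.8 km.

525.8 km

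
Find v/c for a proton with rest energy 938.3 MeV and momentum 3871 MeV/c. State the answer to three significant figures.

pc/(mc²) = 3871/938.3 = 4.1255 = βγ = β/√(1−β²).
So β² = x²/(1 + x²) with x = 4.1255: x² = 17.0198, β² = 17.0198/18.0198 = 0.944505, β = 0.972.

0.972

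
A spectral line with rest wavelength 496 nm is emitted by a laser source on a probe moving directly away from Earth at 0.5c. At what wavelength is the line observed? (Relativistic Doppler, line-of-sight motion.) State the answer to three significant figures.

859 nm

Relativistic Doppler for wavelength: λ_obs = λ_src · √((1+β)/(1−β)).
With β = 0.5: factor = √(1.5/0.5) = 1.7321.
λ_obs = 496 × 1.7321 = 859 nm.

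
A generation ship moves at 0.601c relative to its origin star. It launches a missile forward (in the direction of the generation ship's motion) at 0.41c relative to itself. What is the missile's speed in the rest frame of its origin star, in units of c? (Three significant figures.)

0.811c

Relativistic velocity addition: u = (u' + v)/(1 + u'v/c²), with u' = 0.41c and v = 0.601c.
Numerator: 0.41 + 0.601 = 1.011. Denominator: 1 + (0.41)(0.601) = 1.24641.
u = 1.011/1.24641 = 0.81113, so the speed is 0.811c.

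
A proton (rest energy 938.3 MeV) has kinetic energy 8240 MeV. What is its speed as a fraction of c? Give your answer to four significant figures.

0.9948c

K = (γ−1)mc², so γ = 1 + 8240/938.3 = 9.7818.
Then v/c = √(1 − γ⁻²) = √(1 − 0.0104511) = √0.9895489 = 0.9948.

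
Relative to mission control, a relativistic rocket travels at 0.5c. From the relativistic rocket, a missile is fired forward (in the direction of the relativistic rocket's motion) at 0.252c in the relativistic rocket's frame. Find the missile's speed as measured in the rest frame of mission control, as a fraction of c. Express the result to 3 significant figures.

0.668c

Relativistic velocity addition: u = (u' + v)/(1 + u'v/c²), with u' = 0.252c and v = 0.5c.
Numerator: 0.252 + 0.5 = 0.752. Denominator: 1 + (0.252)(0.5) = 1.126.
u = 0.752/1.126 = 0.66785, so the speed is 0.668c.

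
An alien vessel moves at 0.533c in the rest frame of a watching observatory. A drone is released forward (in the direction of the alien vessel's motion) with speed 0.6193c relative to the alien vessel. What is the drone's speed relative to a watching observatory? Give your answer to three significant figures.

Relativistic velocity addition: u = (u' + v)/(1 + u'v/c²), with u' = 0.6193c and v = 0.533c.
Numerator: 0.6193 + 0.533 = 1.1523. Denominator: 1 + (0.6193)(0.533) = 1.3300869.
u = 1.1523/1.3300869 = 0.86633, so the speed is 0.866c.

0.866c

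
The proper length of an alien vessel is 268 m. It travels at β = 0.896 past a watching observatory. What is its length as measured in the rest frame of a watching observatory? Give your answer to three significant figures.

γ = 1/√(1 − β²) = 1/√(1 − 0.802816) = 1/√0.197184 = 1/0.444054 = 2.252.
Along the direction of motion the measured length is L₀/γ = 268/2.252 = 119 m.

119 m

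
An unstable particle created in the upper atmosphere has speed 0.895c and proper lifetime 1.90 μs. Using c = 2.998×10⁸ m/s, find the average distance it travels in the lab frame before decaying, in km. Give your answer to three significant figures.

1.14 km

With β = 0.895, γ = 1/√(1 − 0.895²) = 1/√0.198975 = 2.2418.
Lab-frame lifetime: Δt = γτ = 2.2418 × 1.90 μs = 4.2594 μs.
Distance: d = vΔt = 0.895 × 2.998×10⁸ m/s × 4.2594×10^-6 s = 1140 m = 1.14 km.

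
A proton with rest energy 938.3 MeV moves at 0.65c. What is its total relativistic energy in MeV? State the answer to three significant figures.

1230 MeV

Lorentz factor: γ = (1 − 0.4225)^(−1/2) = 1.3159.
Total energy: E = γmc² = 1.3159 × 938.3 MeV = 1230 MeV.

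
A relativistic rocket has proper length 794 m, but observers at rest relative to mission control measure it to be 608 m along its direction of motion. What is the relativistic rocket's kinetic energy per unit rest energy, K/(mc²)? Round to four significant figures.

γ = L₀/L = 794/608 = 1.30592.
K/(mc²) = γ − 1 = 1.30592 − 1 = 0.3059.

0.3059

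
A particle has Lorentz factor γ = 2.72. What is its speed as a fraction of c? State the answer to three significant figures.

0.930c

β = √(1 − 1/γ²) = √(1 − 1/7.3984) = √0.864836 = 0.930.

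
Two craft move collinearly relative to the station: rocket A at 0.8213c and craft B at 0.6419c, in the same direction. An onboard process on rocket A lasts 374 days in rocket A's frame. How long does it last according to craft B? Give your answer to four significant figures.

404.2 days

Transform rocket A's velocity into craft B's frame: (0.8213 − 0.6419)/(1 − 0.8213·0.6419) = 0.1794/0.47280753, so the relative speed is 0.37944c.
γ for this relative speed: γ = 1/√(1 − 0.143975) = 1.0808.
The clock on rocket A records proper time, so craft B measures Δt = γΔτ = 1.0808 × 374 = 404.2 days.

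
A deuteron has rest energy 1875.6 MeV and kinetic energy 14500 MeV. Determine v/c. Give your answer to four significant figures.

0.9934

K = (γ−1)mc², so γ = 1 + 14500/1875.6 = 8.7309.
Then v/c = √(1 − γ⁻²) = √(1 − 0.0131184) = √0.9868816 = 0.9934.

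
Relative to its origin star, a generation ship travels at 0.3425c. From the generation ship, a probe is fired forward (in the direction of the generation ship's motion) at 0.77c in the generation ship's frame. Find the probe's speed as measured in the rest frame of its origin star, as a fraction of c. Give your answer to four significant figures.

Relativistic velocity addition: u = (u' + v)/(1 + u'v/c²), with u' = 0.77c and v = 0.3425c.
Numerator: 0.77 + 0.3425 = 1.1125. Denominator: 1 + (0.77)(0.3425) = 1.263725.
u = 1.1125/1.263725 = 0.88033, so the speed is 0.8803c.

0.8803c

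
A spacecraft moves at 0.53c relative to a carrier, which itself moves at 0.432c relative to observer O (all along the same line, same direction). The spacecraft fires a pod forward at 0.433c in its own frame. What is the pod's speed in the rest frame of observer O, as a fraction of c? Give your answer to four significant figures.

Compose velocities in two stages. Stage 1 (into S'): u₁ = (0.433+0.53)/(1+0.433×0.53) = 0.78325.
Stage 2 (into S): u = (0.78325+0.432)/(1+0.78325×0.432) = 0.90801, so the speed is 0.9080c.

0.9080c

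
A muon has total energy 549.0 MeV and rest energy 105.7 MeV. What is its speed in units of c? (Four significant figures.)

0.9813c

Total energy E = γmc² gives γ = 549.0/105.7 = 5.1939.
Hence β = √(1 − 1/γ²) = √(1 − 0.0370692) = √0.9629308 = 0.9813.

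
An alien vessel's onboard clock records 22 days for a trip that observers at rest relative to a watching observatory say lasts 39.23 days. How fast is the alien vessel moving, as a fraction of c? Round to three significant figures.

0.828c

γ = Δt/Δτ = 39.23/22 = 1.7832.
β = √(1 − 1/γ²) = √(1 − 0.314485) = √0.685515 = 0.828.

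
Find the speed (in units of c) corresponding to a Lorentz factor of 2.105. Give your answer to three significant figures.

0.880c

β = √(1 − 1/γ²) = √(1 − 1/4.431025) = √0.774319 = 0.880.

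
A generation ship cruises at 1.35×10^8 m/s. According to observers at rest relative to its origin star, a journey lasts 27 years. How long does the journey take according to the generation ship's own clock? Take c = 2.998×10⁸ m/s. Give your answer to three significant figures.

β = v/c = (1.35×10^8 m/s)/(2.998×10⁸ m/s) = 0.4503.
β² = 0.20277009, so γ = 1/√0.79722991 = 1.12.
The generation ship's clock runs slow as seen from its origin star, so Δτ = Δt/γ = 27/1.12 = 24.1 years.

24.1 years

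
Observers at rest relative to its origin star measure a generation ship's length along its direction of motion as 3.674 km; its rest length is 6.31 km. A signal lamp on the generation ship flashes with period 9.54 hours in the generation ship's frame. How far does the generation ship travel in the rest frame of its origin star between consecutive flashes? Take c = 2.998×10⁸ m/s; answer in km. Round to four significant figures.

From L = L₀/γ: γ = 6.31/3.674 = 1.71747.
β = √(1 − 1/γ²) = 0.81301. Lab-frame period = γτ = 1.71747×9.54 hours = 16.385 hours. Distance = βc × γτ = 0.81301 × 2.998×10⁸ m/s × 58986 s = 1.4377×10^13 m = 1.438×10^10 km.

1.438×10^10 km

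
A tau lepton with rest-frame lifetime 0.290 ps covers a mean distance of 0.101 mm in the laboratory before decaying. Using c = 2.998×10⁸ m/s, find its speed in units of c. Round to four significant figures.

0.7579c

Lab distance = (lab lifetime)·v = γτ·βc, so βγ = d/(cτ) = 1.010×10^-4/(2.998×10⁸ × 2.900×10^-13) = 1.1617.
With βγ = 1.1617: γ² = 1 + (βγ)² = 2.34955, and β = (βγ)/γ = 1.1617/1.53282 = 0.7579.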